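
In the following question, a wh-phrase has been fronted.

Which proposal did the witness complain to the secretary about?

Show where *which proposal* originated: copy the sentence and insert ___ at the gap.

Before movement: The witness did complain to the secretary about which proposal.
'which proposal' functions as the object of the preposition 'about'. The gap is right after 'about'.

Which proposal did the witness complain to the secretary about ___?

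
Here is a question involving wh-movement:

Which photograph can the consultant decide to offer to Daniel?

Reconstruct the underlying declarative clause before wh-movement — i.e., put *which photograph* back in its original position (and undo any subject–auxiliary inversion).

'which photograph' is the direct object of 'offer'. Fronting leaves a gap immediately after 'offer':
Which photograph can the consultant decide to offer ___ to Daniel?

The consultant can decide to offer which photograph to Daniel.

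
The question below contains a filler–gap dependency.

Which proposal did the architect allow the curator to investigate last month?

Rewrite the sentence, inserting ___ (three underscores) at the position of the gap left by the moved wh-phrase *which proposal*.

Which proposal did the architect allow the curator to investigate ___ last month?

Pre-movement form: The architect did allow the curator to investigate which proposal last month.
'which proposal' functions as the direct object of 'investigate'. The gap is right after 'investigate'.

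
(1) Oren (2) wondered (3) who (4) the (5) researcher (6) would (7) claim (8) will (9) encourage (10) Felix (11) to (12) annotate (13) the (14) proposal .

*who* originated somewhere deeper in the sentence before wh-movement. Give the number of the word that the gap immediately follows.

7

Underlying clause: The researcher would claim who will encourage Felix to annotate the proposal.
The filler 'who' is interpreted as the subject of the clause embedded under 'claim'. Fronting leaves a gap immediately after 'claim':
Oren wondered who the researcher would claim ___ will encourage Felix to annotate the proposal.
'claim' is word 7.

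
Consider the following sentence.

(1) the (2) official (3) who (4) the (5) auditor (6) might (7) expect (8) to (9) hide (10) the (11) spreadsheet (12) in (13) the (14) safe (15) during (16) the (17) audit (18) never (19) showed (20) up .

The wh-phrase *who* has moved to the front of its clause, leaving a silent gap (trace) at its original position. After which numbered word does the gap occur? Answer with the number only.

7

The filler 'who' is interpreted as the direct object of 'expect'. Fronting leaves a gap immediately after 'expect':
The official who the auditor might expect ___ to hide the spreadsheet in the safe during the audit never showed up.
'expect' is word 7.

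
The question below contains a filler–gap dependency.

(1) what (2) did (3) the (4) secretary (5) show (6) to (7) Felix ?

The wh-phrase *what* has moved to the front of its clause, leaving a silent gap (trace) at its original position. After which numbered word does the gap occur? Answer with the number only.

Pre-movement form: The secretary did show what to Felix.
The filler 'what' is interpreted as the direct object of 'show'. Fronting leaves a gap immediately after 'show':
What did the secretary show ___ to Felix?
'show' is word 5.

5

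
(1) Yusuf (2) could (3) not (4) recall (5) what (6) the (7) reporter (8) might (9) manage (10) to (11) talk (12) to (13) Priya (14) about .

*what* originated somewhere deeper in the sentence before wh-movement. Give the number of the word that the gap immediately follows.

Underlying clause: The reporter might manage to talk to Priya about what.
The filler 'what' is interpreted as the object of the preposition 'about'. It moves to the left edge, and the trace sits right after 'about':
Yusuf could not recall what the reporter might manage to talk to Priya about ___.
'about' is word 14.

14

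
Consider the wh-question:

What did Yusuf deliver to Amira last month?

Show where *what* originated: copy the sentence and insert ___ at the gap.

In situ: Yusuf did deliver what to Amira last month.
'what' functions as the direct object of 'deliver'. The gap is right after 'deliver'.

What did Yusuf deliver ___ to Amira last month?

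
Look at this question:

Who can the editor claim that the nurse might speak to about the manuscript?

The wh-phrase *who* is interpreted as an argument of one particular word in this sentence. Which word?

In situ: The editor can claim that the nurse might speak to who about the manuscript.
The filler 'who' is interpreted as the object of the preposition 'to'. Fronting leaves a gap immediately after 'to':
Who can the editor claim that the nurse might speak to ___ about the manuscript?

to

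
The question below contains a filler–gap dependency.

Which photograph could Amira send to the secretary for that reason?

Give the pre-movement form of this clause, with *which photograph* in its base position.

The filler 'which photograph' is interpreted as the direct object of 'send'. It moves to the left edge, and the trace sits right after 'send':
Which photograph could Amira send ___ to the secretary for that reason?

Amira could send which photograph to the secretary for that reason.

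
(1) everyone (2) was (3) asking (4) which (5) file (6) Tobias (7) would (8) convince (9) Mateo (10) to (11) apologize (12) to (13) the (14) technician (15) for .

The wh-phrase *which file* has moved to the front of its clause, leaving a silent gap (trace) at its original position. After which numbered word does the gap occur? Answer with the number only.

Underlying clause: Tobias would convince Mateo to apologize to the technician for which file.
'which file' is the object of the preposition 'for'. Fronting leaves a gap immediately after 'for':
Everyone was asking which file Tobias would convince Mateo to apologize to the technician for ___.
'for' is word 15.

15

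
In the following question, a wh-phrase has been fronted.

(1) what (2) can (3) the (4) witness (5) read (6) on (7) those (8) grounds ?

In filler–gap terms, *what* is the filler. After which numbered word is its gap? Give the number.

5

In situ: The witness can read what on those grounds.
'what' functions as the direct object of 'read'. Fronting leaves a gap immediately after 'read':
What can the witness read ___ on those grounds?
'read' is word 5.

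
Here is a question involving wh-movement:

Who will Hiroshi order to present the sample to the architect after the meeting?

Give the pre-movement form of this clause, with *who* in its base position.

The filler 'who' is interpreted as the direct object of 'order'. Fronting leaves a gap immediately after 'order':
Who will Hiroshi order ___ to present the sample to the architect after the meeting?

Hiroshi will order who to present the sample to the architect after the meeting.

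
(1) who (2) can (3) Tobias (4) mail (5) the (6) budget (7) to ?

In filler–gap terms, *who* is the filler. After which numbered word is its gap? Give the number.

Underlying clause: Tobias can mail the budget to who.
'who' functions as the object of the preposition 'to' (recipient of 'mail'). It moves to the left edge, and the trace sits right after 'to':
Who can Tobias mail the budget to ___?
'to' is word 7.

7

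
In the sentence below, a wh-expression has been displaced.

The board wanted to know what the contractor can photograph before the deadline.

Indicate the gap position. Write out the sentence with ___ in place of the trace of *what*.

The board wanted to know what the contractor can photograph ___ before the deadline.

Pre-movement form: The contractor can photograph what before the deadline.
'what' is the direct object of 'photograph'. The gap is right after 'photograph'.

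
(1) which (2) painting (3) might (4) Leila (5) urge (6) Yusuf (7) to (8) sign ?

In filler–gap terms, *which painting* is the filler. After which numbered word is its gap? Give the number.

In situ: Leila might urge Yusuf to sign which painting.
The filler 'which painting' is interpreted as the direct object of 'sign'. Wh-movement fronts it, leaving a gap right after 'sign':
Which painting might Leila urge Yusuf to sign ___?
'sign' is word 8.

8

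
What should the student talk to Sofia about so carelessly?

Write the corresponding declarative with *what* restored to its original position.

The filler 'what' is interpreted as the object of the preposition 'about'. Wh-movement fronts it, leaving a gap right after 'about':
What should the student talk to Sofia about ___ so carelessly?

The student should talk to Sofia about what so carelessly.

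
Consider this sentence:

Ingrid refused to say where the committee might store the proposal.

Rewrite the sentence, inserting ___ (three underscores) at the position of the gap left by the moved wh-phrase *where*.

Before movement: The committee might store the proposal where.
'where' functions as the locative complement of 'store'. The gap is right after 'proposal'.

Ingrid refused to say where the committee might store the proposal ___.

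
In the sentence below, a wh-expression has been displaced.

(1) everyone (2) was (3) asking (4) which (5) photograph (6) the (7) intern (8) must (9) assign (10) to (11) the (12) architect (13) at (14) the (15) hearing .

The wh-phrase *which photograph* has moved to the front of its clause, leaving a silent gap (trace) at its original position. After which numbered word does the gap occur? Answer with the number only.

9

Before movement: The intern must assign which photograph to the architect at the hearing.
'which photograph' functions as the direct object of 'assign'. Fronting leaves a gap immediately after 'assign':
Everyone was asking which photograph the intern must assign ___ to the architect at the hearing.
'assign' is word 9.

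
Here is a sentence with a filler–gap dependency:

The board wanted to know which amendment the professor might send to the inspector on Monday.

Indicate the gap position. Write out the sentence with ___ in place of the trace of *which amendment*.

Pre-movement form: The professor might send which amendment to the inspector on Monday.
'which amendment' is the direct object of 'send'. The gap is right after 'send'.

The board wanted to know which amendment the professor might send ___ to the inspector on Monday.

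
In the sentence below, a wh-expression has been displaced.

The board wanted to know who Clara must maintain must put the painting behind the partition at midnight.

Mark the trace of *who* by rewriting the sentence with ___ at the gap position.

The board wanted to know who Clara must maintain ___ must put the painting behind the partition at midnight.

Before movement: Clara must maintain who must put the painting behind the partition at midnight.
'who' functions as the subject of the clause embedded under 'maintain'. The gap is right after 'maintain'.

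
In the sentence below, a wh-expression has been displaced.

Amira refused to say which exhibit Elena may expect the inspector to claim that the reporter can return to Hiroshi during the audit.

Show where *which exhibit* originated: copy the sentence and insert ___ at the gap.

In situ: Elena may expect the inspector to claim that the reporter can return which exhibit to Hiroshi during the audit.
'which exhibit' functions as the direct object of 'return'. The gap is right after 'return'.

Amira refused to say which exhibit Elena may expect the inspector to claim that the reporter can return ___ to Hiroshi during the audit.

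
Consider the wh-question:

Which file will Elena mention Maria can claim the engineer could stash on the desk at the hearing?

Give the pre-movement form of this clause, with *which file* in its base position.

Elena will mention Maria can claim the engineer could stash which file on the desk at the hearing.

'which file' is the direct object of 'stash'. It moves to the left edge, and the trace sits right after 'stash':
Which file will Elena mention Maria can claim the engineer could stash ___ on the desk at the hearing?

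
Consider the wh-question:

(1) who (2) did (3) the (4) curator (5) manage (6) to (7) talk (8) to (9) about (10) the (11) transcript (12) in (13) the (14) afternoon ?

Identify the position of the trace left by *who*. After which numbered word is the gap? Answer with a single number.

Underlying clause: The curator did manage to talk to who about the transcript in the afternoon.
'who' functions as the object of the preposition 'to'. It moves to the left edge, and the trace sits right after 'to':
Who did the curator manage to talk to ___ about the transcript in the afternoon?
'to' is word 8.

8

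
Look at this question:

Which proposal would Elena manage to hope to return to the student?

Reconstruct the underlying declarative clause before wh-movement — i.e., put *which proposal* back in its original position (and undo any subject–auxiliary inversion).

Elena would manage to hope to return which proposal to the student.

The filler 'which proposal' is interpreted as the direct object of 'return'. Fronting leaves a gap immediately after 'return':
Which proposal would Elena manage to hope to return ___ to the student?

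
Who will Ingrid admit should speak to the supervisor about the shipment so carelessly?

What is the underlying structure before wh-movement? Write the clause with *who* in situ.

Ingrid will admit who should speak to the supervisor about the shipment so carelessly.

'who' functions as the subject of the clause embedded under 'admit'. Wh-movement fronts it, leaving a gap right after 'admit':
Who will Ingrid admit ___ should speak to the supervisor about the shipment so carelessly?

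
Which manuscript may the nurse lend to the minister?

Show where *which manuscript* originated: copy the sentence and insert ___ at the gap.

Underlying clause: The nurse may lend which manuscript to the minister.
The filler 'which manuscript' is interpreted as the direct object of 'lend'. The gap is right after 'lend'.

Which manuscript may the nurse lend ___ to the minister?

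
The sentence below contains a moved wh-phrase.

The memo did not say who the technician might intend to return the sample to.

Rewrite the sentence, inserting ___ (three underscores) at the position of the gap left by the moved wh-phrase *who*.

In situ: The technician might intend to return the sample to who.
The filler 'who' is interpreted as the object of the preposition 'to' (recipient of 'return'). The gap is right after 'to'.

The memo did not say who the technician might intend to return the sample to ___.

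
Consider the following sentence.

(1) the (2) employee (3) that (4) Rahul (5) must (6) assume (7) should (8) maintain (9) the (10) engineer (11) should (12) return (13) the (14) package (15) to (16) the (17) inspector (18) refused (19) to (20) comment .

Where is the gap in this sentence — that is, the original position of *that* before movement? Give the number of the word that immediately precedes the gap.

The filler 'that' is interpreted as the subject of the clause embedded under 'assume'. It moves to the left edge, and the trace sits right after 'assume':
The employee that Rahul must assume ___ should maintain the engineer should return the package to the inspector refused to comment.
'assume' is word 6.

6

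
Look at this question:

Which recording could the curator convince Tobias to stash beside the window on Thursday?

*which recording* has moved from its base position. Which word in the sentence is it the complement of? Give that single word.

stash

Pre-movement form: The curator could convince Tobias to stash which recording beside the window on Thursday.
'which recording' is the direct object of 'stash'. It moves to the left edge, and the trace sits right after 'stash':
Which recording could the curator convince Tobias to stash ___ beside the window on Thursday?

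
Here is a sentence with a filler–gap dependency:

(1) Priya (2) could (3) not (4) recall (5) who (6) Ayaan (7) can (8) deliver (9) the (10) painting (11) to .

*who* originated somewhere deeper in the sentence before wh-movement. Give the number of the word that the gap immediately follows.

11

Pre-movement form: Ayaan can deliver the painting to who.
'who' is the object of the preposition 'to' (recipient of 'deliver'). Fronting leaves a gap immediately after 'to':
Priya could not recall who Ayaan can deliver the painting to ___.
'to' is word 11.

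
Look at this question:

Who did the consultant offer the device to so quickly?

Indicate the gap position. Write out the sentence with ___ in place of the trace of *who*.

Underlying clause: The consultant did offer the device to who so quickly.
The filler 'who' is interpreted as the object of the preposition 'to' (recipient of 'offer'). The gap is right after 'to'.

Who did the consultant offer the device to ___ so quickly?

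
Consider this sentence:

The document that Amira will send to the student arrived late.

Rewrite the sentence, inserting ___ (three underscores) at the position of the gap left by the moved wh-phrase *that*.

The document that Amira will send ___ to the student arrived late.

'that' functions as the direct object of 'send'. The gap is right after 'send'.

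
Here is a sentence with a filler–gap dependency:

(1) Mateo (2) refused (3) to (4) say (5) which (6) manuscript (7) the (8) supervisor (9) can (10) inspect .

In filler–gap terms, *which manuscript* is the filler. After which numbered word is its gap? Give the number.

In situ: The supervisor can inspect which manuscript.
'which manuscript' is the direct object of 'inspect'. Wh-movement fronts it, leaving a gap right after 'inspect':
Mateo refused to say which manuscript the supervisor can inspect ___.
'inspect' is word 10.

10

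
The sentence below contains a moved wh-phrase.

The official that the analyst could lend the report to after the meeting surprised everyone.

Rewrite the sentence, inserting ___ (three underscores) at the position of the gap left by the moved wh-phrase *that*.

'that' functions as the object of the preposition 'to' (recipient of 'lend'). The gap is right after 'to'.

The official that the analyst could lend the report to ___ after the meeting surprised everyone.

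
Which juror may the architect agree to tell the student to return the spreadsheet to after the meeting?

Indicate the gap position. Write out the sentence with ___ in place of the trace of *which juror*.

Before movement: The architect may agree to tell the student to return the spreadsheet to which juror after the meeting.
The filler 'which juror' is interpreted as the object of the preposition 'to' (recipient of 'return'). The gap is right after 'to'.

Which juror may the architect agree to tell the student to return the spreadsheet to ___ after the meeting?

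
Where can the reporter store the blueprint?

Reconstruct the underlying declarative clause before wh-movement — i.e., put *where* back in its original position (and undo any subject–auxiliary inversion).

The reporter can store the blueprint where.

'where' is the locative complement of 'store'. Fronting leaves a gap immediately after 'blueprint':
Where can the reporter store the blueprint ___?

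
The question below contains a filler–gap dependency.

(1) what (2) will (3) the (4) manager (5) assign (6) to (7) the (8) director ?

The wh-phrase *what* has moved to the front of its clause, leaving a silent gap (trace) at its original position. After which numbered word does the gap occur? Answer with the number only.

5

Underlying clause: The manager will assign what to the director.
'what' functions as the direct object of 'assign'. It moves to the left edge, and the trace sits right after 'assign':
What will the manager assign ___ to the director?
'assign' is word 5.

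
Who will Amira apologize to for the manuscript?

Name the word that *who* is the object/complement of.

Before movement: Amira will apologize to who for the manuscript.
'who' is the object of the preposition 'to'. Fronting leaves a gap immediately after 'to':
Who will Amira apologize to ___ for the manuscript?

to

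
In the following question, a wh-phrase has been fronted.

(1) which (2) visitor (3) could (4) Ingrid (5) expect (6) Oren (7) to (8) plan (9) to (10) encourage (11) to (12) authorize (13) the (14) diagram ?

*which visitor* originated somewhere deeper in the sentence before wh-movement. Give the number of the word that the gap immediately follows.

10

Pre-movement form: Ingrid could expect Oren to plan to encourage which visitor to authorize the diagram.
'which visitor' functions as the direct object of 'encourage'. Fronting leaves a gap immediately after 'encourage':
Which visitor could Ingrid expect Oren to plan to encourage ___ to authorize the diagram?
'encourage' is word 10.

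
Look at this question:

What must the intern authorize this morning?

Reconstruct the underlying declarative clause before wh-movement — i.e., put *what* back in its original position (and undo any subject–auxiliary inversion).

The intern must authorize what this morning.

'what' is the direct object of 'authorize'. It moves to the left edge, and the trace sits right after 'authorize':
What must the intern authorize ___ this morning?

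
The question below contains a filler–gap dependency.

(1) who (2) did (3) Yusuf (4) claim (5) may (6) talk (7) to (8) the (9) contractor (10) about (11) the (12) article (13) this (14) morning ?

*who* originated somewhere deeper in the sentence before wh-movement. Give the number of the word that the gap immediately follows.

4

Underlying clause: Yusuf did claim who may talk to the contractor about the article this morning.
The filler 'who' is interpreted as the subject of the clause embedded under 'claim'. Wh-movement fronts it, leaving a gap right after 'claim':
Who did Yusuf claim ___ may talk to the contractor about the article this morning?
'claim' is word 4.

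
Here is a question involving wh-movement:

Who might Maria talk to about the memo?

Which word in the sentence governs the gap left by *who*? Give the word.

to

Underlying clause: Maria might talk to who about the memo.
The filler 'who' is interpreted as the object of the preposition 'to'. Wh-movement fronts it, leaving a gap right after 'to':
Who might Maria talk to ___ about the memo?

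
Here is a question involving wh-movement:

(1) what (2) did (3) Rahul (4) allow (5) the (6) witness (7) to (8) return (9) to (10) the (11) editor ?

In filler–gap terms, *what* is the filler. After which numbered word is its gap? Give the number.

8

Before movement: Rahul did allow the witness to return what to the editor.
'what' is the direct object of 'return'. Wh-movement fronts it, leaving a gap right after 'return':
What did Rahul allow the witness to return ___ to the editor?
'return' is word 8.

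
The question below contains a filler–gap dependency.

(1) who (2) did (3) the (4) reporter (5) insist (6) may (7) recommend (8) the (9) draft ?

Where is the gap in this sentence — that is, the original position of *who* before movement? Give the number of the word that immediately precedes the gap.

In situ: The reporter did insist who may recommend the draft.
The filler 'who' is interpreted as the subject of the clause embedded under 'insist'. Fronting leaves a gap immediately after 'insist':
Who did the reporter insist ___ may recommend the draft?
'insist' is word 5.

5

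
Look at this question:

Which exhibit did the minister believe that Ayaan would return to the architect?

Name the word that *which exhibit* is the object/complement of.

return

Underlying clause: The minister did believe that Ayaan would return which exhibit to the architect.
'which exhibit' functions as the direct object of 'return'. Fronting leaves a gap immediately after 'return':
Which exhibit did the minister believe that Ayaan would return ___ to the architect?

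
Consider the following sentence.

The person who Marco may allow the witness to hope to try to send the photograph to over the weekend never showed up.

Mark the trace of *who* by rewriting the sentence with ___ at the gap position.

'who' functions as the object of the preposition 'to' (recipient of 'send'). The gap is right after 'to'.

The person who Marco may allow the witness to hope to try to send the photograph to ___ over the weekend never showed up.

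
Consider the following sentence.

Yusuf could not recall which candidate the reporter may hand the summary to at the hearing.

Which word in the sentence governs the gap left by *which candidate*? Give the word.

Before movement: The reporter may hand the summary to which candidate at the hearing.
'which candidate' is the object of the preposition 'to' (recipient of 'hand'). It moves to the left edge, and the trace sits right after 'to':
Yusuf could not recall which candidate the reporter may hand the summary to ___ at the hearing.

to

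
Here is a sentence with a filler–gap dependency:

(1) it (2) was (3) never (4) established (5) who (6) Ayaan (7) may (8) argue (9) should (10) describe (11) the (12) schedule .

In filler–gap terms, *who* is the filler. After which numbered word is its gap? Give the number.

Underlying clause: Ayaan may argue who should describe the schedule.
The filler 'who' is interpreted as the subject of the clause embedded under 'argue'. It moves to the left edge, and the trace sits right after 'argue':
It was never established who Ayaan may argue ___ should describe the schedule.
'argue' is word 8.

8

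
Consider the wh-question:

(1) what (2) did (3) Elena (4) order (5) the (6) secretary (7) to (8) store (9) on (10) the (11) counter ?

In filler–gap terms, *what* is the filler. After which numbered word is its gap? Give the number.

Pre-movement form: Elena did order the secretary to store what on the counter.
The filler 'what' is interpreted as the direct object of 'store'. It moves to the left edge, and the trace sits right after 'store':
What did Elena order the secretary to store ___ on the counter?
'store' is word 8.

8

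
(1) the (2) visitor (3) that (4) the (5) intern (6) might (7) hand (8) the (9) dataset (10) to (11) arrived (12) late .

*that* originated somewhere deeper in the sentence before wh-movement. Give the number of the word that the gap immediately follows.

'that' is the object of the preposition 'to' (recipient of 'hand'). It moves to the left edge, and the trace sits right after 'to':
The visitor that the intern might hand the dataset to ___ arrived late.
'to' is word 10.

10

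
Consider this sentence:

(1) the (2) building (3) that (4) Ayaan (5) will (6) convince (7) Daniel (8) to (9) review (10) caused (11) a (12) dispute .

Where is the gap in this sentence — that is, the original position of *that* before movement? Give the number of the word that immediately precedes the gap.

9

'that' functions as the direct object of 'review'. Fronting leaves a gap immediately after 'review':
The building that Ayaan will convince Daniel to review ___ caused a dispute.
'review' is word 9.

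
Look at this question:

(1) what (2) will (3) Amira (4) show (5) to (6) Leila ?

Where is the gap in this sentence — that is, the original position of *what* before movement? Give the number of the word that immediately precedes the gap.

4

In situ: Amira will show what to Leila.
The filler 'what' is interpreted as the direct object of 'show'. Fronting leaves a gap immediately after 'show':
What will Amira show ___ to Leila?
'show' is word 4.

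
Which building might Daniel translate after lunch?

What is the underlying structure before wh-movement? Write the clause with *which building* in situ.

'which building' functions as the direct object of 'translate'. Fronting leaves a gap immediately after 'translate':
Which building might Daniel translate ___ after lunch?

Daniel might translate which building after lunch.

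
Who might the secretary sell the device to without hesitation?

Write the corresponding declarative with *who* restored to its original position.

'who' functions as the object of the preposition 'to' (recipient of 'sell'). It moves to the left edge, and the trace sits right after 'to':
Who might the secretary sell the device to ___ without hesitation?

The secretary might sell the device to who without hesitation.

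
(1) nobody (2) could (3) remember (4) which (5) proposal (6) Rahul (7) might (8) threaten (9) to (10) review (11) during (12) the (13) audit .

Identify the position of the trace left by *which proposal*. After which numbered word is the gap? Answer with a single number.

10

Before movement: Rahul might threaten to review which proposal during the audit.
'which proposal' is the direct object of 'review'. It moves to the left edge, and the trace sits right after 'review':
Nobody could remember which proposal Rahul might threaten to review ___ during the audit.
'review' is word 10.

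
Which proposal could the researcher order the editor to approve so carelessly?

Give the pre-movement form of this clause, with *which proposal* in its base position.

The researcher could order the editor to approve which proposal so carelessly.

'which proposal' is the direct object of 'approve'. Fronting leaves a gap immediately after 'approve':
Which proposal could the researcher order the editor to approve ___ so carelessly?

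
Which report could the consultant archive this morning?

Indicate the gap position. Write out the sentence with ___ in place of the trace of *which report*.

Underlying clause: The consultant could archive which report this morning.
'which report' is the direct object of 'archive'. The gap is right after 'archive'.

Which report could the consultant archive ___ this morning?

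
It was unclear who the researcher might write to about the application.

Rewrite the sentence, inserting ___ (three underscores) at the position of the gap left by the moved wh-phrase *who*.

Before movement: The researcher might write to who about the application.
The filler 'who' is interpreted as the object of the preposition 'to'. The gap is right after 'to'.

It was unclear who the researcher might write to ___ about the application.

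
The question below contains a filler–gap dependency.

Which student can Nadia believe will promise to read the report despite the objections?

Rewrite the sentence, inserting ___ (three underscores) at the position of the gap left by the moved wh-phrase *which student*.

Which student can Nadia believe ___ will promise to read the report despite the objections?

Pre-movement form: Nadia can believe which student will promise to read the report despite the objections.
'which student' is the subject of the clause embedded under 'believe'. The gap is right after 'believe'.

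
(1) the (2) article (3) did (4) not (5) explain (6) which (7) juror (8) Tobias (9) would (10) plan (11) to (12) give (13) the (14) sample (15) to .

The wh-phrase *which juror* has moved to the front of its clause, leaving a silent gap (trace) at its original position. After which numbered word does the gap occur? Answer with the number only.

15

Pre-movement form: Tobias would plan to give the sample to which juror.
'which juror' functions as the object of the preposition 'to' (recipient of 'give'). Wh-movement fronts it, leaving a gap right after 'to':
The article did not explain which juror Tobias would plan to give the sample to ___.
'to' is word 15.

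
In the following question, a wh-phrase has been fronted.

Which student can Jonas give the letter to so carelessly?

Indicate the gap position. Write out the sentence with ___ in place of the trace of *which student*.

In situ: Jonas can give the letter to which student so carelessly.
'which student' functions as the object of the preposition 'to' (recipient of 'give'). The gap is right after 'to'.

Which student can Jonas give the letter to ___ so carelessly?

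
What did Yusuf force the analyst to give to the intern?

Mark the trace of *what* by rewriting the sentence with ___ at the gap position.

What did Yusuf force the analyst to give ___ to the intern?

Underlying clause: Yusuf did force the analyst to give what to the intern.
The filler 'what' is interpreted as the direct object of 'give'. The gap is right after 'give'.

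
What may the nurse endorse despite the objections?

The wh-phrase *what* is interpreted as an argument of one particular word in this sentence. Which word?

In situ: The nurse may endorse what despite the objections.
'what' functions as the direct object of 'endorse'. It moves to the left edge, and the trace sits right after 'endorse':
What may the nurse endorse ___ despite the objections?

endorse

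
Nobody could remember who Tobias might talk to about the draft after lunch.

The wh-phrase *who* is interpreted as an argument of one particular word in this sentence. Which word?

to

Underlying clause: Tobias might talk to who about the draft after lunch.
'who' functions as the object of the preposition 'to'. It moves to the left edge, and the trace sits right after 'to':
Nobody could remember who Tobias might talk to ___ about the draft after lunch.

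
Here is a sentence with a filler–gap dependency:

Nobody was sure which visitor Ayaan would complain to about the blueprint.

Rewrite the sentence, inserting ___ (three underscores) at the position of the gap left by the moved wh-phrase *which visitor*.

Nobody was sure which visitor Ayaan would complain to ___ about the blueprint.

In situ: Ayaan would complain to which visitor about the blueprint.
The filler 'which visitor' is interpreted as the object of the preposition 'to'. The gap is right after 'to'.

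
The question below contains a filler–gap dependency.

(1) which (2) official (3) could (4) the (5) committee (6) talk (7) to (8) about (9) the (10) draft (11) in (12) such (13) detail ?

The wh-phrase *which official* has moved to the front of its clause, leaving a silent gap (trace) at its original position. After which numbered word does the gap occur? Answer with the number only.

Before movement: The committee could talk to which official about the draft in such detail.
'which official' is the object of the preposition 'to'. Wh-movement fronts it, leaving a gap right after 'to':
Which official could the committee talk to ___ about the draft in such detail?
'to' is word 7.

7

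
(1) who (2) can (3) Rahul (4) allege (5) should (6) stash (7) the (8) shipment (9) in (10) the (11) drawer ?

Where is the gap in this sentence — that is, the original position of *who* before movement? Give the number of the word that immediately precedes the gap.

Before movement: Rahul can allege who should stash the shipment in the drawer.
The filler 'who' is interpreted as the subject of the clause embedded under 'allege'. Fronting leaves a gap immediately after 'allege':
Who can Rahul allege ___ should stash the shipment in the drawer?
'allege' is word 4.

4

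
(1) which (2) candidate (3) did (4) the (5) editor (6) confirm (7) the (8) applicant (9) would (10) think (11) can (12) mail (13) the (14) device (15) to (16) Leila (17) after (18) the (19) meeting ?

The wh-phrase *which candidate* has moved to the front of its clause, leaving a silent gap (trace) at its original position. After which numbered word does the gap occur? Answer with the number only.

In situ: The editor did confirm the applicant would think which candidate can mail the device to Leila after the meeting.
'which candidate' is the subject of the clause embedded under 'think'. Wh-movement fronts it, leaving a gap right after 'think':
Which candidate did the editor confirm the applicant would think ___ can mail the device to Leila after the meeting?
'think' is word 10.

10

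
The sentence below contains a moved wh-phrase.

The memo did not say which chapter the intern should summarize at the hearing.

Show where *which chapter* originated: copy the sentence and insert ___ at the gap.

The memo did not say which chapter the intern should summarize ___ at the hearing.

Underlying clause: The intern should summarize which chapter at the hearing.
'which chapter' is the direct object of 'summarize'. The gap is right after 'summarize'.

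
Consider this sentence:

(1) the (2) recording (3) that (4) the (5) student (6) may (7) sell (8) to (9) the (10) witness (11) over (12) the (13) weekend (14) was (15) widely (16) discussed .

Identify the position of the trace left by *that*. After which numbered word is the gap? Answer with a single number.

7

'that' functions as the direct object of 'sell'. Wh-movement fronts it, leaving a gap right after 'sell':
The recording that the student may sell ___ to the witness over the weekend was widely discussed.
'sell' is word 7.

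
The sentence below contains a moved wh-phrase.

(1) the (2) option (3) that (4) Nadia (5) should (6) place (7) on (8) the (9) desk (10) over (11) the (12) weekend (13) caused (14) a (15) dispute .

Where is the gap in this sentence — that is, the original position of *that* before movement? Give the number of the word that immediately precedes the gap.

'that' functions as the direct object of 'place'. Wh-movement fronts it, leaving a gap right after 'place':
The option that Nadia should place ___ on the desk over the weekend caused a dispute.
'place' is word 6.

6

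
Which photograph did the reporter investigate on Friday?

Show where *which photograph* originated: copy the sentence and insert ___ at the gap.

Pre-movement form: The reporter did investigate which photograph on Friday.
'which photograph' functions as the direct object of 'investigate'. The gap is right after 'investigate'.

Which photograph did the reporter investigate ___ on Friday?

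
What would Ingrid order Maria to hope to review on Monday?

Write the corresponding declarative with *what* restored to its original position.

'what' functions as the direct object of 'review'. It moves to the left edge, and the trace sits right after 'review':
What would Ingrid order Maria to hope to review ___ on Monday?

Ingrid would order Maria to hope to review what on Monday.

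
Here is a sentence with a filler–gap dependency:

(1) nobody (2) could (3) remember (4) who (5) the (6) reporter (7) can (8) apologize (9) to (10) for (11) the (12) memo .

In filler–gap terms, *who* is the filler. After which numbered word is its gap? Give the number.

9

Pre-movement form: The reporter can apologize to who for the memo.
'who' functions as the object of the preposition 'to'. Wh-movement fronts it, leaving a gap right after 'to':
Nobody could remember who the reporter can apologize to ___ for the memo.
'to' is word 9.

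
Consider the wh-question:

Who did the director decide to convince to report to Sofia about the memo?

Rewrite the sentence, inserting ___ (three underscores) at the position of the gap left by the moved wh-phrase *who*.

Who did the director decide to convince ___ to report to Sofia about the memo?

Before movement: The director did decide to convince who to report to Sofia about the memo.
The filler 'who' is interpreted as the direct object of 'convince'. The gap is right after 'convince'.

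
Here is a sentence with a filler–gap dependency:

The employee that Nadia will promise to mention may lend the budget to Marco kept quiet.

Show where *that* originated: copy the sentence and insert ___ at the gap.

'that' is the subject of the clause embedded under 'mention'. The gap is right after 'mention'.

The employee that Nadia will promise to mention ___ may lend the budget to Marco kept quiet.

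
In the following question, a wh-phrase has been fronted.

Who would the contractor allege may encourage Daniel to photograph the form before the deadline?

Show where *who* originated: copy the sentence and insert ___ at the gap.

In situ: The contractor would allege who may encourage Daniel to photograph the form before the deadline.
'who' is the subject of the clause embedded under 'allege'. The gap is right after 'allege'.

Who would the contractor allege ___ may encourage Daniel to photograph the form before the deadline?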